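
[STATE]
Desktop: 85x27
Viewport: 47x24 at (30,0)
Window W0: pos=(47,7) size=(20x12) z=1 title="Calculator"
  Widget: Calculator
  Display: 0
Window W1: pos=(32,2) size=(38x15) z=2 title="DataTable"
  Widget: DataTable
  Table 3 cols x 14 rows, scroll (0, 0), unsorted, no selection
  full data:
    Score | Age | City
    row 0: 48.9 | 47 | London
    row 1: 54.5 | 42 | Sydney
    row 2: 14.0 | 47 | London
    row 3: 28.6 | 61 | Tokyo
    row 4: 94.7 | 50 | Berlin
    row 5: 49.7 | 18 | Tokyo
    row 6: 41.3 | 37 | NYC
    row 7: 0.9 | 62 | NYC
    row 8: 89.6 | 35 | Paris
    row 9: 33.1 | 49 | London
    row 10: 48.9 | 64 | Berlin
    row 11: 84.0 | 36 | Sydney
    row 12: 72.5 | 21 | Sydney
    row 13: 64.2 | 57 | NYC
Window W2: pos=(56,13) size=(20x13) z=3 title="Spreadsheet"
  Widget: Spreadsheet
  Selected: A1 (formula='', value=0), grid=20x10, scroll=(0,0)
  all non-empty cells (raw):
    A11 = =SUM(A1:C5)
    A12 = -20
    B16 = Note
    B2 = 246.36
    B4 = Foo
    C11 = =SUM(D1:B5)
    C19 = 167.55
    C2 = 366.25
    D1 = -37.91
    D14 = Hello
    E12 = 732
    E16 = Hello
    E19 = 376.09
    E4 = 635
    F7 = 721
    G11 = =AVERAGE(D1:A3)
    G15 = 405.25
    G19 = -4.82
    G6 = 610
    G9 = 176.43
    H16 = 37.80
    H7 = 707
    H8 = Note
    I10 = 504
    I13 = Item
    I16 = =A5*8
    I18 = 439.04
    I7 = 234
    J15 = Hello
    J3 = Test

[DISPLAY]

                                               
                                               
  ┏━━━━━━━━━━━━━━━━━━━━━━━━━━━━━━━━━━━━┓       
  ┃ DataTable                          ┃       
  ┠────────────────────────────────────┨       
  ┃Score│Age│City                      ┃       
  ┃─────┼───┼──────                    ┃       
  ┃48.9 │47 │London                    ┃       
  ┃54.5 │42 │Sydney                    ┃       
  ┃14.0 │47 │London                    ┃       
  ┃28.6 │61 │Tokyo                     ┃       
  ┃94.7 │50 │Berlin                    ┃       
  ┃49.7 │18 │Tokyo                     ┃       
  ┃41.3 │37 │NYC          ┏━━━━━━━━━━━━━━━━━━┓ 
  ┃0.9  │62 │NYC          ┃ Spreadsheet      ┃ 
  ┃89.6 │35 │Paris        ┠──────────────────┨ 
  ┗━━━━━━━━━━━━━━━━━━━━━━━┃A1:               ┃ 
                 ┃└───┴───┃       A       B  ┃ 
                 ┗━━━━━━━━┃------------------┃ 
                          ┃  1      [0]      ┃ 
                          ┃  2        0  246.┃ 
                          ┃  3        0      ┃ 
                          ┃  4        0Foo   ┃ 
                          ┃  5        0      ┃ 


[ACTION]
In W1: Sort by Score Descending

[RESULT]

                                               
                                               
  ┏━━━━━━━━━━━━━━━━━━━━━━━━━━━━━━━━━━━━┓       
  ┃ DataTable                          ┃       
  ┠────────────────────────────────────┨       
  ┃Scor▼│Age│City                      ┃       
  ┃─────┼───┼──────                    ┃       
  ┃94.7 │50 │Berlin                    ┃       
  ┃89.6 │35 │Paris                     ┃       
  ┃84.0 │36 │Sydney                    ┃       
  ┃72.5 │21 │Sydney                    ┃       
  ┃64.2 │57 │NYC                       ┃       
  ┃54.5 │42 │Sydney                    ┃       
  ┃49.7 │18 │Tokyo        ┏━━━━━━━━━━━━━━━━━━┓ 
  ┃48.9 │47 │London       ┃ Spreadsheet      ┃ 
  ┃48.9 │64 │Berlin       ┠──────────────────┨ 
  ┗━━━━━━━━━━━━━━━━━━━━━━━┃A1:               ┃ 
                 ┃└───┴───┃       A       B  ┃ 
                 ┗━━━━━━━━┃------------------┃ 
                          ┃  1      [0]      ┃ 
                          ┃  2        0  246.┃ 
                          ┃  3        0      ┃ 
                          ┃  4        0Foo   ┃ 
                          ┃  5        0      ┃ 


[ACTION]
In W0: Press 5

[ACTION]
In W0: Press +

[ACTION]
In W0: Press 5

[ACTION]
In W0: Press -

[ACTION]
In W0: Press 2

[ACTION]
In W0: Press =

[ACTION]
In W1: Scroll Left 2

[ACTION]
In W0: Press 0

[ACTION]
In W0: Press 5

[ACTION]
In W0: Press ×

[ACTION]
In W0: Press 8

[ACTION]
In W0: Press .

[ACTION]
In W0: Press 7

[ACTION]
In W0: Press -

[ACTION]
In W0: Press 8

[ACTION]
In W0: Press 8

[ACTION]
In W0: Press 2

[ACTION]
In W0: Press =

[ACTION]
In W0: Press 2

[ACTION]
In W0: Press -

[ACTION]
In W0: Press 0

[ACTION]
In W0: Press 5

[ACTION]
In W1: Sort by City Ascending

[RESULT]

                                               
                                               
  ┏━━━━━━━━━━━━━━━━━━━━━━━━━━━━━━━━━━━━┓       
  ┃ DataTable                          ┃       
  ┠────────────────────────────────────┨       
  ┃Score│Age│City ▲                    ┃       
  ┃─────┼───┼──────                    ┃       
  ┃94.7 │50 │Berlin                    ┃       
  ┃48.9 │64 │Berlin                    ┃       
  ┃48.9 │47 │London                    ┃       
  ┃33.1 │49 │London                    ┃       
  ┃14.0 │47 │London                    ┃       
  ┃64.2 │57 │NYC                       ┃       
  ┃41.3 │37 │NYC          ┏━━━━━━━━━━━━━━━━━━┓ 
  ┃0.9  │62 │NYC          ┃ Spreadsheet      ┃ 
  ┃89.6 │35 │Paris        ┠──────────────────┨ 
  ┗━━━━━━━━━━━━━━━━━━━━━━━┃A1:               ┃ 
                 ┃└───┴───┃       A       B  ┃ 
                 ┗━━━━━━━━┃------------------┃ 
                          ┃  1      [0]      ┃ 
                          ┃  2        0  246.┃ 
                          ┃  3        0      ┃ 
                          ┃  4        0Foo   ┃ 
                          ┃  5        0      ┃ 


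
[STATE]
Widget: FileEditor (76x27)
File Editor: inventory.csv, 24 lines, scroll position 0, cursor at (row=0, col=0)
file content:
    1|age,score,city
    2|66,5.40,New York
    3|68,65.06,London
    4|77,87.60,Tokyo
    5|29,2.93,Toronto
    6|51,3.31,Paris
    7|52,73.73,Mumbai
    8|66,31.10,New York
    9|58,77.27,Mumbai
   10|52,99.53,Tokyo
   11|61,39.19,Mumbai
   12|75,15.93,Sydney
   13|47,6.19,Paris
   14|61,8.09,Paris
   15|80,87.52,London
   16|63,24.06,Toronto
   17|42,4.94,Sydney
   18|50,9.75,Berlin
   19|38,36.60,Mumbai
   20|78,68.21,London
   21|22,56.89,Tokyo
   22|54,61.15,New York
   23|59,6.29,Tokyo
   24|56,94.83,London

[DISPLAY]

█ge,score,city                                                             ▲
66,5.40,New York                                                           █
68,65.06,London                                                            ░
77,87.60,Tokyo                                                             ░
29,2.93,Toronto                                                            ░
51,3.31,Paris                                                              ░
52,73.73,Mumbai                                                            ░
66,31.10,New York                                                          ░
58,77.27,Mumbai                                                            ░
52,99.53,Tokyo                                                             ░
61,39.19,Mumbai                                                            ░
75,15.93,Sydney                                                            ░
47,6.19,Paris                                                              ░
61,8.09,Paris                                                              ░
80,87.52,London                                                            ░
63,24.06,Toronto                                                           ░
42,4.94,Sydney                                                             ░
50,9.75,Berlin                                                             ░
38,36.60,Mumbai                                                            ░
78,68.21,London                                                            ░
22,56.89,Tokyo                                                             ░
54,61.15,New York                                                          ░
59,6.29,Tokyo                                                              ░
56,94.83,London                                                            ░
                                                                           ░
                                                                           ░
                                                                           ▼


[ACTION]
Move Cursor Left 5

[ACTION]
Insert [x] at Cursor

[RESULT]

x█ge,score,city                                                            ▲
66,5.40,New York                                                           █
68,65.06,London                                                            ░
77,87.60,Tokyo                                                             ░
29,2.93,Toronto                                                            ░
51,3.31,Paris                                                              ░
52,73.73,Mumbai                                                            ░
66,31.10,New York                                                          ░
58,77.27,Mumbai                                                            ░
52,99.53,Tokyo                                                             ░
61,39.19,Mumbai                                                            ░
75,15.93,Sydney                                                            ░
47,6.19,Paris                                                              ░
61,8.09,Paris                                                              ░
80,87.52,London                                                            ░
63,24.06,Toronto                                                           ░
42,4.94,Sydney                                                             ░
50,9.75,Berlin                                                             ░
38,36.60,Mumbai                                                            ░
78,68.21,London                                                            ░
22,56.89,Tokyo                                                             ░
54,61.15,New York                                                          ░
59,6.29,Tokyo                                                              ░
56,94.83,London                                                            ░
                                                                           ░
                                                                           ░
                                                                           ▼


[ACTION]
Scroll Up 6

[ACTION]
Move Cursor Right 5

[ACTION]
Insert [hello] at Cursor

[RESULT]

xage,shello█ore,city                                                       ▲
66,5.40,New York                                                           █
68,65.06,London                                                            ░
77,87.60,Tokyo                                                             ░
29,2.93,Toronto                                                            ░
51,3.31,Paris                                                              ░
52,73.73,Mumbai                                                            ░
66,31.10,New York                                                          ░
58,77.27,Mumbai                                                            ░
52,99.53,Tokyo                                                             ░
61,39.19,Mumbai                                                            ░
75,15.93,Sydney                                                            ░
47,6.19,Paris                                                              ░
61,8.09,Paris                                                              ░
80,87.52,London                                                            ░
63,24.06,Toronto                                                           ░
42,4.94,Sydney                                                             ░
50,9.75,Berlin                                                             ░
38,36.60,Mumbai                                                            ░
78,68.21,London                                                            ░
22,56.89,Tokyo                                                             ░
54,61.15,New York                                                          ░
59,6.29,Tokyo                                                              ░
56,94.83,London                                                            ░
                                                                           ░
                                                                           ░
                                                                           ▼


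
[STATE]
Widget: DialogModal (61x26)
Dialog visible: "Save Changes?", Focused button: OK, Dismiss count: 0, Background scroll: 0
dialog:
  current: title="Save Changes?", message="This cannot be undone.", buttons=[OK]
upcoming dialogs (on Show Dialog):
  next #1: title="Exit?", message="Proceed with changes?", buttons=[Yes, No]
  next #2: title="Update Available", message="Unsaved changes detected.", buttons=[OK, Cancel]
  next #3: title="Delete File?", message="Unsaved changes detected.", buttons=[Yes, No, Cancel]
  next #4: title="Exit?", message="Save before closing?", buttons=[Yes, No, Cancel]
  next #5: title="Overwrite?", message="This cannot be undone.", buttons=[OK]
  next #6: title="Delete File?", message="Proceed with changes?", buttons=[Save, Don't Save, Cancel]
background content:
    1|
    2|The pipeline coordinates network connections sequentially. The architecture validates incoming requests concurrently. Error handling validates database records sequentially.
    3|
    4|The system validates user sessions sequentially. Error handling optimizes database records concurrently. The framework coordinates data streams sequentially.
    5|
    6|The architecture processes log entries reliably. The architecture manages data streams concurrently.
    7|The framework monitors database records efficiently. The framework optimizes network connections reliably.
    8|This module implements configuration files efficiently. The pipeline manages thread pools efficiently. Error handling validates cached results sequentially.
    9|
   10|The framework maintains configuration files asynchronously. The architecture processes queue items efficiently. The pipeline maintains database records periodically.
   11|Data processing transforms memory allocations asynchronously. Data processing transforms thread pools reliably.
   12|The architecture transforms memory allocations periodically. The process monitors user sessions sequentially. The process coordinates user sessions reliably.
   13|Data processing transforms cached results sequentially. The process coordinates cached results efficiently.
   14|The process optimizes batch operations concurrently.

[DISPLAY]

                                                             
The pipeline coordinates network connections sequentially. Th
                                                             
The system validates user sessions sequentially. Error handli
                                                             
The architecture processes log entries reliably. The architec
The framework monitors database records efficiently. The fram
This module implements configuration files efficiently. The p
                                                             
The framework maintains configuration files asynchronously. T
Data processing t┌────────────────────────┐ns asynchronously.
The architecture │     Save Changes?      │ons periodically. 
Data processing t│ This cannot be undone. │equentially. The p
The process optim│          [OK]          │urrently.         
                 └────────────────────────┘                  
                                                             
                                                             
                                                             
                                                             
                                                             
                                                             
                                                             
                                                             
                                                             
                                                             
                                                             


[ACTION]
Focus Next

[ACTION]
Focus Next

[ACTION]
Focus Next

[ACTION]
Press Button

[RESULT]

                                                             
The pipeline coordinates network connections sequentially. Th
                                                             
The system validates user sessions sequentially. Error handli
                                                             
The architecture processes log entries reliably. The architec
The framework monitors database records efficiently. The fram
This module implements configuration files efficiently. The p
                                                             
The framework maintains configuration files asynchronously. T
Data processing transforms memory allocations asynchronously.
The architecture transforms memory allocations periodically. 
Data processing transforms cached results sequentially. The p
The process optimizes batch operations concurrently.         
                                                             
                                                             
                                                             
                                                             
                                                             
                                                             
                                                             
                                                             
                                                             
                                                             
                                                             
                                                             


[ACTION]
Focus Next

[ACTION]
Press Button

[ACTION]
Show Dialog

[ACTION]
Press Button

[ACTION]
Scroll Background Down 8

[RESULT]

                                                             
The framework maintains configuration files asynchronously. T
Data processing transforms memory allocations asynchronously.
The architecture transforms memory allocations periodically. 
Data processing transforms cached results sequentially. The p
The process optimizes batch operations concurrently.         
                                                             
                                                             
                                                             
                                                             
                                                             
                                                             
                                                             
                                                             
                                                             
                                                             
                                                             
                                                             
                                                             
                                                             
                                                             
                                                             
                                                             
                                                             
                                                             
                                                             


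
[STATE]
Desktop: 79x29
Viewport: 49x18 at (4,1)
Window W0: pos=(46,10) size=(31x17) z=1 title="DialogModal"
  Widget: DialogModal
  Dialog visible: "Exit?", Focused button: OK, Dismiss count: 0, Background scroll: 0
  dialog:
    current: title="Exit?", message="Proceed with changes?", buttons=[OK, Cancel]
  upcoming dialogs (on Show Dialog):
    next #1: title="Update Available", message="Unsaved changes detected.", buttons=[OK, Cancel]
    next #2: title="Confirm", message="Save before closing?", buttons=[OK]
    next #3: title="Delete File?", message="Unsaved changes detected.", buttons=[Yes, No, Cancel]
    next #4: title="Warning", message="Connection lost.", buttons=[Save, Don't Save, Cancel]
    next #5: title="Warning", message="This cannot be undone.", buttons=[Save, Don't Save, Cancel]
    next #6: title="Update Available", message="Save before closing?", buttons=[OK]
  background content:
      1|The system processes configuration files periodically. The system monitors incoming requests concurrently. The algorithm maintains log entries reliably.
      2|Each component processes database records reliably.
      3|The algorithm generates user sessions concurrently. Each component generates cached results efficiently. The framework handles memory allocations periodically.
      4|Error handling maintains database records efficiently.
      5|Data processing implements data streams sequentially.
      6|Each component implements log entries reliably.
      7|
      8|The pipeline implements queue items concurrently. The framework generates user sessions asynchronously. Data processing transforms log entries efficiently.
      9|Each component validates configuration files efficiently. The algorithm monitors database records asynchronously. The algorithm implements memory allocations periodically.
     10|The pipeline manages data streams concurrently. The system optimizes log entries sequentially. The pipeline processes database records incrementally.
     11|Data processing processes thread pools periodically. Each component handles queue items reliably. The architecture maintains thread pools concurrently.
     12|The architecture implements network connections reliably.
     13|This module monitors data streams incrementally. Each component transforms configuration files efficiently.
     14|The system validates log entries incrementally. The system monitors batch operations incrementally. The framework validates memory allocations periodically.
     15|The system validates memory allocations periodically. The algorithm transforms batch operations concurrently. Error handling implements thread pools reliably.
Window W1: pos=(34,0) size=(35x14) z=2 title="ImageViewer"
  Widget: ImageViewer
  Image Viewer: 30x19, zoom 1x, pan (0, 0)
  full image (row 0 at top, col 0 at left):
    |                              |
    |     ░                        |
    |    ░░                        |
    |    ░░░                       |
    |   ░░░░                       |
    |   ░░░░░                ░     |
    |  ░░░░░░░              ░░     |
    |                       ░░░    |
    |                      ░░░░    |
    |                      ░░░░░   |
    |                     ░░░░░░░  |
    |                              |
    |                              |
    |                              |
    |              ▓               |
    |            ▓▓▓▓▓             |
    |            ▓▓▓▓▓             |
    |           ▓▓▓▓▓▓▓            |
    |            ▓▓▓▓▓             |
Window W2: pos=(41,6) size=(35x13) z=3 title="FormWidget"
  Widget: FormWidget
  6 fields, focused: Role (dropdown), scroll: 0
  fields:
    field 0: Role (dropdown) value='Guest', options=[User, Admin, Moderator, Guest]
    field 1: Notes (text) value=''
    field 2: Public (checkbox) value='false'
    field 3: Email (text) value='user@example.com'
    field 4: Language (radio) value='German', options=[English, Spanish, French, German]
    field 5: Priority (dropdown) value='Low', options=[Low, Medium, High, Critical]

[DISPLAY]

                              ┃ ImageViewer      
                              ┠──────────────────
                              ┃                  
                              ┃     ░            
                              ┃    ░░            
                              ┃    ░░┏━━━━━━━━━━━
                              ┃   ░░░┃ FormWidget
                              ┃   ░░░┠───────────
                              ┃  ░░░░┃> Role:    
                              ┃      ┃  Notes:   
                              ┃      ┃  Public:  
                              ┃      ┃  Email:   
                              ┗━━━━━━┃  Language:
                                     ┃  Priority:
                                     ┃           
                                     ┃           
                                     ┃           
                                     ┗━━━━━━━━━━━


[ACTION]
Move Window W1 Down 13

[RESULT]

                                                 
                                                 
                                                 
                                                 
                                                 
                                     ┏━━━━━━━━━━━
                                     ┃ FormWidget
                                     ┠───────────
                                     ┃> Role:    
                                     ┃  Notes:   
                                     ┃  Public:  
                                     ┃  Email:   
                              ┏━━━━━━┃  Language:
                              ┃ Image┃  Priority:
                              ┠──────┃           
                              ┃      ┃           
                              ┃     ░┃           
                              ┃    ░░┗━━━━━━━━━━━


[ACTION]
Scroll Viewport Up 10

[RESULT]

                                                 
                                                 
                                                 
                                                 
                                                 
                                                 
                                     ┏━━━━━━━━━━━
                                     ┃ FormWidget
                                     ┠───────────
                                     ┃> Role:    
                                     ┃  Notes:   
                                     ┃  Public:  
                                     ┃  Email:   
                              ┏━━━━━━┃  Language:
                              ┃ Image┃  Priority:
                              ┠──────┃           
                              ┃      ┃           
                              ┃     ░┃           


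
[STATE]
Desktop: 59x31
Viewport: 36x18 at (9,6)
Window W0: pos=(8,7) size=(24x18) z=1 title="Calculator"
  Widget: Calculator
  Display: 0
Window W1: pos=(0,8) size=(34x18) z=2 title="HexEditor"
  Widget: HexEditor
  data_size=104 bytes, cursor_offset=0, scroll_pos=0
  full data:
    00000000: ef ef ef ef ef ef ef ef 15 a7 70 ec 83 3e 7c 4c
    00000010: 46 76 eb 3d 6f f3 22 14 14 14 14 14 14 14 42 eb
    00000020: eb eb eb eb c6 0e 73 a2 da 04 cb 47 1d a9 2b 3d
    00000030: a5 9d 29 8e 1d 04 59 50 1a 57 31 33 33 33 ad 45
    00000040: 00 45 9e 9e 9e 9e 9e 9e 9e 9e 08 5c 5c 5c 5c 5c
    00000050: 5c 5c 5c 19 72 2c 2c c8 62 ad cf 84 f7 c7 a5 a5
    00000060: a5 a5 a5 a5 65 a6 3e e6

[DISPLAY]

                                    
━━━━━━━━━━━━━━━━━━━━━━┓             
━━━━━━━━━━━━━━━━━━━━━━━━┓           
or                      ┃           
────────────────────────┨           
  EF ef ef ef ef ef ef e┃           
  46 76 eb 3d 6f f3 22 1┃           
  eb eb eb eb c6 0e 73 a┃           
  a5 9d 29 8e 1d 04 59 5┃           
  00 45 9e 9e 9e 9e 9e 9┃           
  5c 5c 5c 19 72 2c 2c c┃           
  a5 a5 a5 a5 65 a6 3e e┃           
                        ┃           
                        ┃           
                        ┃           
                        ┃           
                        ┃           
                        ┃           


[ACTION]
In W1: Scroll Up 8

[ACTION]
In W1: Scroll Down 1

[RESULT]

                                    
━━━━━━━━━━━━━━━━━━━━━━┓             
━━━━━━━━━━━━━━━━━━━━━━━━┓           
or                      ┃           
────────────────────────┨           
  46 76 eb 3d 6f f3 22 1┃           
  eb eb eb eb c6 0e 73 a┃           
  a5 9d 29 8e 1d 04 59 5┃           
  00 45 9e 9e 9e 9e 9e 9┃           
  5c 5c 5c 19 72 2c 2c c┃           
  a5 a5 a5 a5 65 a6 3e e┃           
                        ┃           
                        ┃           
                        ┃           
                        ┃           
                        ┃           
                        ┃           
                        ┃           


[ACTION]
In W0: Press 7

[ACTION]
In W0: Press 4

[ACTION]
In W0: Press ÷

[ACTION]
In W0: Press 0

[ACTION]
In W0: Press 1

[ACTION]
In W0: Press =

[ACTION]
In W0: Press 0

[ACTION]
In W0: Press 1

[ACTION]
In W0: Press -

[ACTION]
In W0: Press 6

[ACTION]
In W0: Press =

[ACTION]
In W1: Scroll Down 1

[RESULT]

                                    
━━━━━━━━━━━━━━━━━━━━━━┓             
━━━━━━━━━━━━━━━━━━━━━━━━┓           
or                      ┃           
────────────────────────┨           
  eb eb eb eb c6 0e 73 a┃           
  a5 9d 29 8e 1d 04 59 5┃           
  00 45 9e 9e 9e 9e 9e 9┃           
  5c 5c 5c 19 72 2c 2c c┃           
  a5 a5 a5 a5 65 a6 3e e┃           
                        ┃           
                        ┃           
                        ┃           
                        ┃           
                        ┃           
                        ┃           
                        ┃           
                        ┃           


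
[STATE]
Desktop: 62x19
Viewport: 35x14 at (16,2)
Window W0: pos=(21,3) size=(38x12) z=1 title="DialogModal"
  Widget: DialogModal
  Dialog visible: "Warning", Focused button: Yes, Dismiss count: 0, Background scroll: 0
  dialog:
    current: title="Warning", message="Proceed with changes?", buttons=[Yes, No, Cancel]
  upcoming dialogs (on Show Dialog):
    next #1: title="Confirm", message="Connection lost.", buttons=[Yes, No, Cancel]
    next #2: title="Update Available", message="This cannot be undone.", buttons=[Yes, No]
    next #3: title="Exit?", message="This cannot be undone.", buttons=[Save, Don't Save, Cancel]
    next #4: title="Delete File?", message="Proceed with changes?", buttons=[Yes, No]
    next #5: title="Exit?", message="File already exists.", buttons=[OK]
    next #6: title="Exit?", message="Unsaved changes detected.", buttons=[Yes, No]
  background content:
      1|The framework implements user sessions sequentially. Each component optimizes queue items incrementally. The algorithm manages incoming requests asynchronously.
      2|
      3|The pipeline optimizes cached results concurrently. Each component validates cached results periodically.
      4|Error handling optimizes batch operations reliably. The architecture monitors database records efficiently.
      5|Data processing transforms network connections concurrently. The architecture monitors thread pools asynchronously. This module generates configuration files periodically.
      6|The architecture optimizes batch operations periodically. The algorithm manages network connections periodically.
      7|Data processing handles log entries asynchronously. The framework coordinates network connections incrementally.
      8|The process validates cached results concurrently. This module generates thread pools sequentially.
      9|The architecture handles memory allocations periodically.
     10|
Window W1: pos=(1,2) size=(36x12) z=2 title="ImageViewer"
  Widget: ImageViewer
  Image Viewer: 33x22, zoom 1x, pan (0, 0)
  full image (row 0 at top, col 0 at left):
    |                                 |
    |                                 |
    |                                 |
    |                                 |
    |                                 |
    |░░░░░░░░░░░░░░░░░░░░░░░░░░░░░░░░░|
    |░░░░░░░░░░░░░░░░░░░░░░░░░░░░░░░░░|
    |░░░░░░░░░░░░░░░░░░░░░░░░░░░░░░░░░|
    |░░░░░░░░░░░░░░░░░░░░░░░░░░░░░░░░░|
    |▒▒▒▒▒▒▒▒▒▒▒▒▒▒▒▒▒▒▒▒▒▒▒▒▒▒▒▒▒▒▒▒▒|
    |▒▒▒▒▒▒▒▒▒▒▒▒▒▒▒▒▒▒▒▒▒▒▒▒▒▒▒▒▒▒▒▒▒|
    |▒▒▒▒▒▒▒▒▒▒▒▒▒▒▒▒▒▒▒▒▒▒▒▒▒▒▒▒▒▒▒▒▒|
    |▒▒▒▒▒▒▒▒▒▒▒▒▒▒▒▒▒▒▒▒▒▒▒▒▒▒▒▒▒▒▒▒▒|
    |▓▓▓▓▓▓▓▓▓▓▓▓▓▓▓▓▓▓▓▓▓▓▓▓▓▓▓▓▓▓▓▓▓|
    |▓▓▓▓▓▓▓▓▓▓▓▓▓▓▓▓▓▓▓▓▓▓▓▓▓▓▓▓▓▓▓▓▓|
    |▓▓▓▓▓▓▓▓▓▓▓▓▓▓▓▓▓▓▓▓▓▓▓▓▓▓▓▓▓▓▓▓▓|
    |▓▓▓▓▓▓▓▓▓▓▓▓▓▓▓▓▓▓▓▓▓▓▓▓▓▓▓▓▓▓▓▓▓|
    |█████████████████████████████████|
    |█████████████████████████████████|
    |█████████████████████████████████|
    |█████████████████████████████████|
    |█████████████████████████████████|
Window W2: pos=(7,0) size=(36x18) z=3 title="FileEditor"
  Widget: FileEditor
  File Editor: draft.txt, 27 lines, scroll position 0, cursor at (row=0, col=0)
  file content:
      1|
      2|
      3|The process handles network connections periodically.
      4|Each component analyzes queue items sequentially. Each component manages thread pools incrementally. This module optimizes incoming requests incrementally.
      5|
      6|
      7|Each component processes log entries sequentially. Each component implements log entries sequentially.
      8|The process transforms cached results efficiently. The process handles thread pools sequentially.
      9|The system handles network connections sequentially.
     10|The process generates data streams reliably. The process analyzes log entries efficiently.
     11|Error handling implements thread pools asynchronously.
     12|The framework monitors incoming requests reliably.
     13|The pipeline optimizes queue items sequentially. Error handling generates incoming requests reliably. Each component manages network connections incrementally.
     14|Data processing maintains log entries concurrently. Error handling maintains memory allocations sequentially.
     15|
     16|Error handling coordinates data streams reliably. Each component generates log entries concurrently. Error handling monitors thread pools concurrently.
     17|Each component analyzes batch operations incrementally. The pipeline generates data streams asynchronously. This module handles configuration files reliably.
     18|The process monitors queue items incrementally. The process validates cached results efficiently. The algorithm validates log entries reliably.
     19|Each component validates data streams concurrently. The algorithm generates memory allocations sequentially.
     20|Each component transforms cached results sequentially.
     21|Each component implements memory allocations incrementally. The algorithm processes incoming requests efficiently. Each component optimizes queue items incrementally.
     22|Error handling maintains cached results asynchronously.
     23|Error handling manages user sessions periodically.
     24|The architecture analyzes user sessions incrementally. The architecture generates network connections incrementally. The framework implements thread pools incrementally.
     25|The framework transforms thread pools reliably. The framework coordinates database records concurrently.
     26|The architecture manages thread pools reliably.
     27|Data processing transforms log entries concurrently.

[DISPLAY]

──────────────────────────┨        
                         ▲┃━━━━━━━━
                         █┃        
ess handles network conne░┃────────
ponent analyzes queue ite░┃nts user
                         ░┃────────
                         ░┃        
ponent processes log entr░┃hanges? 
ess transforms cached res░┃ancel   
em handles network connec░┃────────
ess generates data stream░┃es log e
ndling implements thread ░┃ cached 
ework monitors incoming r░┃━━━━━━━━
line optimizes queue item░┃        


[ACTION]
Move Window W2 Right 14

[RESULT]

━━━━━┠─────────────────────────────
     ┃█                            
─────┃                             
     ┃The process handles network c
     ┃Each component analyzes queue
     ┃                             
     ┃                             
     ┃Each component processes log 
░░░░░┃The process transforms cached
░░░░░┃The system handles network co
░░░░░┃The process generates data st
━━━━━┃Error handling implements thr
     ┃The framework monitors incomi
     ┃The pipeline optimizes queue 


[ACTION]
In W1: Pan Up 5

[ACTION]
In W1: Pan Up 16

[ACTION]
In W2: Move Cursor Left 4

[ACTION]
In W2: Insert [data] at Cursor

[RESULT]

━━━━━┠─────────────────────────────
     ┃data█                        
─────┃                             
     ┃The process handles network c
     ┃Each component analyzes queue
     ┃                             
     ┃                             
     ┃Each component processes log 
░░░░░┃The process transforms cached
░░░░░┃The system handles network co
░░░░░┃The process generates data st
━━━━━┃Error handling implements thr
     ┃The framework monitors incomi
     ┃The pipeline optimizes queue 
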